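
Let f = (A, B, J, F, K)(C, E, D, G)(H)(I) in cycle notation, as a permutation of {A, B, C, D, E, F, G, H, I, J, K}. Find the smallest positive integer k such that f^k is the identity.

The cycle type of f is (5, 4, 1, 1).
The order is lcm(5, 4) = 20.

20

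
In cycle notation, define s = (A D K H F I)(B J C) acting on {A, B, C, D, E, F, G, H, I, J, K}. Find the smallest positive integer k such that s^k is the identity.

6

The cycle type of s is (6, 3, 1, 1).
The order is lcm(6, 3) = 6.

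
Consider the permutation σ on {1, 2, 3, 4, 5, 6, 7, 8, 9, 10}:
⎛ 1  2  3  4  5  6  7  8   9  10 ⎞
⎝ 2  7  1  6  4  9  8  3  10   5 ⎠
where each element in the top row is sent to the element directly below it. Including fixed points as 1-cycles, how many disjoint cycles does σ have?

2

The cycle decomposition is (1 2 7 8 3)(4 6 9 10 5), which has 2 cycles (counting 1-cycles).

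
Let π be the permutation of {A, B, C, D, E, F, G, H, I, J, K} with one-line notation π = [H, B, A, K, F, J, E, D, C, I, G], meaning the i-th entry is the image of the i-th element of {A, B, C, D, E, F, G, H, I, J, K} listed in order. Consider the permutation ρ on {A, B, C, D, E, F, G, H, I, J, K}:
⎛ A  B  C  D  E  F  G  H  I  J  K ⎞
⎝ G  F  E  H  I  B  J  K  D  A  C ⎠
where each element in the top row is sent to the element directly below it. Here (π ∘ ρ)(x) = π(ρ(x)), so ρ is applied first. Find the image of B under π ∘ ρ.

(π ∘ ρ)(B) = π(ρ(B)). ρ(B) = F, then π(F) = J. So (π ∘ ρ)(B) = J.

J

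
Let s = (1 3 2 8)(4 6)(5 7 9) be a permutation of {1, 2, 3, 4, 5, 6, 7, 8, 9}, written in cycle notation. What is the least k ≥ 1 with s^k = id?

12

The cycle type of s is (4, 3, 2).
The order of s is the least common multiple of its cycle lengths: lcm(4, 3, 2) = 12.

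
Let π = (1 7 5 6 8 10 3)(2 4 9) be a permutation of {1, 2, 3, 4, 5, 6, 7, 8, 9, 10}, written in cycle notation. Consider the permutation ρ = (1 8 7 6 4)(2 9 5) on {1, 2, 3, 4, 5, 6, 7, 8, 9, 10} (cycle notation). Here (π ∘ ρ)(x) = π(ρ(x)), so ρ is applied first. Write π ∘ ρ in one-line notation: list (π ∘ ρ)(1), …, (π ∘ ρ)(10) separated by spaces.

10 2 1 7 4 9 8 5 6 3

(π ∘ ρ)(x) = π(ρ(x)). Computing each image: π(ρ(1)) = π(8) = 10, π(ρ(2)) = π(9) = 2, π(ρ(3)) = π(3) = 1, π(ρ(4)) = π(1) = 7, π(ρ(5)) = π(2) = 4, π(ρ(6)) = π(4) = 9, π(ρ(7)) = π(6) = 8, π(ρ(8)) = π(7) = 5, π(ρ(9)) = π(5) = 6, π(ρ(10)) = π(10) = 3.
Hence π ∘ ρ = [10 2 1 7 4 9 8 5 6 3].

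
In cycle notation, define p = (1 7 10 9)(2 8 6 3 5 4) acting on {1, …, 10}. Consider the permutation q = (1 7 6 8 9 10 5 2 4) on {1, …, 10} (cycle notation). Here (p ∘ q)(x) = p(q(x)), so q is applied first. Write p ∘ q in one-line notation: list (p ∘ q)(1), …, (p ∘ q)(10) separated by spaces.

For each element, apply q then p: 1 → 7 → 10; 2 → 4 → 2; 3 → 3 → 5; 4 → 1 → 7; 5 → 2 → 8; 6 → 8 → 6; 7 → 6 → 3; 8 → 9 → 1; 9 → 10 → 9; 10 → 5 → 4.
Collecting the images, p ∘ q = [10 2 5 7 8 6 3 1 9 4].

10 2 5 7 8 6 3 1 9 4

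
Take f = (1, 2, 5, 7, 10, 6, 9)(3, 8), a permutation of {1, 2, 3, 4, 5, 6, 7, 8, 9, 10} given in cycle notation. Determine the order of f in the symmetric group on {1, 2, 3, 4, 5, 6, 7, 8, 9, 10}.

The disjoint cycles have lengths 7, 2, 1.
Since disjoint cycles commute, ord(f) = lcm(7, 2) = 14.

14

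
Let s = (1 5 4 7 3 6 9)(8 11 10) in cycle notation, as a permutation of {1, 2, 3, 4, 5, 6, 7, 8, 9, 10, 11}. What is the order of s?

The disjoint cycles have lengths 7, 3, 1.
The order of s is the least common multiple of its cycle lengths: lcm(7, 3) = 21.

21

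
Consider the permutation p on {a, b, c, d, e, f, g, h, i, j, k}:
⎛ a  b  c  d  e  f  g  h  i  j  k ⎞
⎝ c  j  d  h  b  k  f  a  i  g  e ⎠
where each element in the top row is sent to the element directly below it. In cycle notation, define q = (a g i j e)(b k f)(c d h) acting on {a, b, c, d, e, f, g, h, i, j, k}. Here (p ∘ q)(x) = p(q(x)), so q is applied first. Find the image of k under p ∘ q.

k

First apply q: q(k) = f, then p(f) = k. Thus (p ∘ q)(k) = k.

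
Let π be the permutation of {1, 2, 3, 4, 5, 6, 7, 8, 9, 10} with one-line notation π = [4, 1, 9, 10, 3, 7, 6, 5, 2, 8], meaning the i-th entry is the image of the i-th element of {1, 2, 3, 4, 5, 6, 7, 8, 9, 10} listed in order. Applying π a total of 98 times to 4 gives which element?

Tracing 4 → 10 → … returns to 4 after 8 steps, so 4 lies in an 8-cycle (1, 4, 10, 8, 5, 3, 9, 2).
Powers repeat with period 8 on this cycle, and 98 mod 8 = 2, so π^98(4) = π^2(4).
Advancing 2 steps from 4: 4 → 10 → 8.

8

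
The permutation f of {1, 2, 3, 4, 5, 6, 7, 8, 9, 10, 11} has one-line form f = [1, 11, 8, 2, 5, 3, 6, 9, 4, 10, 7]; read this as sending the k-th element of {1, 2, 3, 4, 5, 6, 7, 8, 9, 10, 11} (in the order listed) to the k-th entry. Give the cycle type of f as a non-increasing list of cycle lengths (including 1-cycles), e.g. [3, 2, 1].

The disjoint cycles are (1)(2, 11, 7, 6, 3, 8, 9, 4)(5)(10), with lengths 8, 1, 1, 1 in non-increasing order.

[8, 1, 1, 1]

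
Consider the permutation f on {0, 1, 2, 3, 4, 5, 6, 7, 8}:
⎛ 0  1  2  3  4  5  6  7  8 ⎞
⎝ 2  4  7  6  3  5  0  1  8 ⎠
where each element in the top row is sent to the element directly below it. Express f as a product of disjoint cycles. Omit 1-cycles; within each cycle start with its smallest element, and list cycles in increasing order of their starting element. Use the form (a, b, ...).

(0, 2, 7, 1, 4, 3, 6)

Start at 0 and follow images: 0 → 2 → 7 → 1 → 4 → 3 → 6 → 0, giving the cycle (0, 2, 7, 1, 4, 3, 6).
Repeating from the next unused element and collecting all non-trivial cycles gives (0, 2, 7, 1, 4, 3, 6).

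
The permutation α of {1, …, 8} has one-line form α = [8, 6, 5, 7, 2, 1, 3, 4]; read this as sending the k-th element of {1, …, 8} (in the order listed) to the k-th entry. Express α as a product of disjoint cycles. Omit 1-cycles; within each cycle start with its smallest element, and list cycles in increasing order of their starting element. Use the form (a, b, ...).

(1, 8, 4, 7, 3, 5, 2, 6)

From 1: 1 → 8 → 4 → 7 → 3 → 5 → 2 → 6 → 1, closing the cycle (1, 8, 4, 7, 3, 5, 2, 6).
Continuing from each remaining unvisited element yields (1, 8, 4, 7, 3, 5, 2, 6).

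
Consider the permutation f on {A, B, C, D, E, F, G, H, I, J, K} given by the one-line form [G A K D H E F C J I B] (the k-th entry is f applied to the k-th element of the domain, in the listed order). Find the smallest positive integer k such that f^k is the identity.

Writing f as disjoint cycles, the cycle lengths are 8, 2, 1.
The order is lcm(8, 2) = 8.

8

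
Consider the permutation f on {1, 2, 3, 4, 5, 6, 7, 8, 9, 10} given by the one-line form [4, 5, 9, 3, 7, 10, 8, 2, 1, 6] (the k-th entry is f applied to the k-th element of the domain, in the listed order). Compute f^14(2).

Tracing 2 → 5 → … returns to 2 after 4 steps, so 2 lies in a 4-cycle (2 5 7 8).
On a 4-cycle, f^4 is the identity, so f^14 = f^2 there (14 ≡ 2 mod 4).
Stepping 2 places around the cycle: 2 → 5 → 7.

7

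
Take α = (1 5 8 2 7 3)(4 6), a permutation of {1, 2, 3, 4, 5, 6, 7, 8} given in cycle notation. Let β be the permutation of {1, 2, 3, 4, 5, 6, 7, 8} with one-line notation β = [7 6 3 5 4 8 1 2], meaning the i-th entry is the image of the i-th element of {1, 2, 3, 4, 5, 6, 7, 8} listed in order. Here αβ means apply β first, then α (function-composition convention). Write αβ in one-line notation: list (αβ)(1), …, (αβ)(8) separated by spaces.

3 4 1 8 6 2 5 7

(αβ)(x) = α(β(x)). Computing each image: α(β(1)) = α(7) = 3, α(β(2)) = α(6) = 4, α(β(3)) = α(3) = 1, α(β(4)) = α(5) = 8, α(β(5)) = α(4) = 6, α(β(6)) = α(8) = 2, α(β(7)) = α(1) = 5, α(β(8)) = α(2) = 7.
Hence αβ = [3 4 1 8 6 2 5 7].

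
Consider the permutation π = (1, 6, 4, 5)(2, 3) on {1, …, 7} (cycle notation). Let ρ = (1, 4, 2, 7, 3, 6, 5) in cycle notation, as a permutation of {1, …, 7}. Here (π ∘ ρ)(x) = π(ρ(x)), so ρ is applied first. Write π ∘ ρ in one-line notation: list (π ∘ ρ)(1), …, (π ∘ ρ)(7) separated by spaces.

5 7 4 3 6 1 2

(π ∘ ρ)(x) = π(ρ(x)). Computing each image: π(ρ(1)) = π(4) = 5, π(ρ(2)) = π(7) = 7, π(ρ(3)) = π(6) = 4, π(ρ(4)) = π(2) = 3, π(ρ(5)) = π(1) = 6, π(ρ(6)) = π(5) = 1, π(ρ(7)) = π(3) = 2.
Hence π ∘ ρ = [5 7 4 3 6 1 2].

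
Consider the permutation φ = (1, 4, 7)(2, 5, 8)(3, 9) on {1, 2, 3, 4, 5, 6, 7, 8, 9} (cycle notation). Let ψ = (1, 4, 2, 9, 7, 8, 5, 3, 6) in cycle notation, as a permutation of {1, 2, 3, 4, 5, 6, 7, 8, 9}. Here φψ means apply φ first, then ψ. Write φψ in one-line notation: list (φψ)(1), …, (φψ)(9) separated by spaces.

For each element, apply φ then ψ: 1 → 4 → 2; 2 → 5 → 3; 3 → 9 → 7; 4 → 7 → 8; 5 → 8 → 5; 6 → 6 → 1; 7 → 1 → 4; 8 → 2 → 9; 9 → 3 → 6.
Collecting the images, φψ = [2 3 7 8 5 1 4 9 6].

2 3 7 8 5 1 4 9 6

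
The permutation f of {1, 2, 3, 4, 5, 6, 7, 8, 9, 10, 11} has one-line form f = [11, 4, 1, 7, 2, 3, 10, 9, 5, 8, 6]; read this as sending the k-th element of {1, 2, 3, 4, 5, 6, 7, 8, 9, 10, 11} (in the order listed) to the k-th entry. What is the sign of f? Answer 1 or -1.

-1

In disjoint-cycle form the cycle lengths are 7, 4.
A cycle is odd iff its length is even; f has 1 even-length cycle, so sgn(f) = (−1)^1 and f is odd.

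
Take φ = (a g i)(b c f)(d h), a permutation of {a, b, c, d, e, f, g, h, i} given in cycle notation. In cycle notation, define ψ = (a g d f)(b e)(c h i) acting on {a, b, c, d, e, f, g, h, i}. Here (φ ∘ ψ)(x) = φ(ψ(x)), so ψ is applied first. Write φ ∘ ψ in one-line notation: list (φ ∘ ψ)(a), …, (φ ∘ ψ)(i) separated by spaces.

i e d b c g h a f

For each element, apply ψ then φ: a → g → i; b → e → e; c → h → d; d → f → b; e → b → c; f → a → g; g → d → h; h → i → a; i → c → f.
So φ ∘ ψ in one-line form is i e d b c g h a f.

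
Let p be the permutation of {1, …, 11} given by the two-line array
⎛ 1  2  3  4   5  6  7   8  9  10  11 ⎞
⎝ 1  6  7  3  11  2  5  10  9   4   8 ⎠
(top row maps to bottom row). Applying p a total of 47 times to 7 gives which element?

4

Tracing 7 → 5 → … returns to 7 after 7 steps, so 7 lies in a 7-cycle (3, 7, 5, 11, 8, 10, 4).
Since the cycle has length 7, p^47 acts on it the same as p^5 (47 mod 7 = 5).
Advancing 5 steps from 7: 7 → 5 → 11 → 8 → 10 → 4.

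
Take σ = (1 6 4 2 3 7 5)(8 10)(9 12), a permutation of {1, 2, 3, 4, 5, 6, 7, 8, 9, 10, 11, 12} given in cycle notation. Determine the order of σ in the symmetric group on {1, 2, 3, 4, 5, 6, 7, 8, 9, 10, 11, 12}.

14

The disjoint cycles have lengths 7, 2, 2, 1.
The order is lcm(7, 2, 2) = 14.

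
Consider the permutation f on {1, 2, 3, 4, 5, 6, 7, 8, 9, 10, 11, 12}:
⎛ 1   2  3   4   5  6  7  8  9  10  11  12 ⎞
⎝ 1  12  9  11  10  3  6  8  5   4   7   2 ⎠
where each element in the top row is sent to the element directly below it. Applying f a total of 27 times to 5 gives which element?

11

Tracing 5 → 10 → … returns to 5 after 8 steps, so 5 lies in an 8-cycle (3, 9, 5, 10, 4, 11, 7, 6).
Since the cycle has length 8, f^27 acts on it the same as f^3 (27 mod 8 = 3).
Stepping 3 places around the cycle: 5 → 10 → 4 → 11.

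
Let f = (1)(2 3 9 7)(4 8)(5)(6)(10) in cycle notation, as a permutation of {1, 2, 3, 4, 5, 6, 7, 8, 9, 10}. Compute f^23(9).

3

9 lies in the 4-cycle (2 3 9 7).
Since the cycle has length 4, f^23 acts on it the same as f^3 (23 mod 4 = 3).
Stepping 3 places around the cycle: 9 → 7 → 2 → 3.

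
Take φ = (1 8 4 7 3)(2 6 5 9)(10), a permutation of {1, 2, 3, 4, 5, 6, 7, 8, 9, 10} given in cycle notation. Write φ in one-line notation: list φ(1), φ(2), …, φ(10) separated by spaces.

Each element maps to the next entry in its cycle (wrapping to the front): 1→8, 2→6, 3→1, 4→7, 5→9, 6→5, 7→3, 8→4, 9→2, 10→10.
So the one-line form is 8 6 1 7 9 5 3 4 2 10.

8 6 1 7 9 5 3 4 2 10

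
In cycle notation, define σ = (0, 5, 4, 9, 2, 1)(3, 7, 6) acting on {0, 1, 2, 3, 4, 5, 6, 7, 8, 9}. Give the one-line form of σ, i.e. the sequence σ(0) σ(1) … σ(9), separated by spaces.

Reading each image from the cycles: 0→5, 1→0, 2→1, 3→7, 4→9, 5→4, 6→3, 7→6, 8→8, 9→2.
Listing these in domain order gives 5 0 1 7 9 4 3 6 8 2.

5 0 1 7 9 4 3 6 8 2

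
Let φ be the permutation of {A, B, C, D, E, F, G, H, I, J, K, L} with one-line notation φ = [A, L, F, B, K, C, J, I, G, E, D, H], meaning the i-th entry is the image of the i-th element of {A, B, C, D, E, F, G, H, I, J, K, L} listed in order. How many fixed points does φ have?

1

The fixed points (elements with φ(x) = x) are {A}, so there is 1.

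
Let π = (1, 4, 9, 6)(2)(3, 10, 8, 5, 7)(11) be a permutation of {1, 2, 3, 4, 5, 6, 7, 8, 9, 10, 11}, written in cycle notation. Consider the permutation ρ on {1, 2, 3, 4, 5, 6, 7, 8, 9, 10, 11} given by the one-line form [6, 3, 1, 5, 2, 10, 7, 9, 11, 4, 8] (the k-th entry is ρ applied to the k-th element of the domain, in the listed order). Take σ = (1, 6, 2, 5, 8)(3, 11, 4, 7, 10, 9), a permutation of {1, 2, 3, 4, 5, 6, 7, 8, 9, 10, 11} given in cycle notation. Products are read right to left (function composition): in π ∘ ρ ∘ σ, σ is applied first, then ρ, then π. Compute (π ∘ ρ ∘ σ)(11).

7

Apply the permutations in order: σ(11) = 4, then ρ(4) = 5, then π(5) = 7. So (π ∘ ρ ∘ σ)(11) = 7.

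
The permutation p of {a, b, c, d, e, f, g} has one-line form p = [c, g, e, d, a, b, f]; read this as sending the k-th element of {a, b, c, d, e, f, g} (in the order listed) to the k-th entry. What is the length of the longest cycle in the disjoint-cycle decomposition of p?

Decomposing into disjoint cycles gives (a, c, e)(b, g, f); the longest has length 3.

3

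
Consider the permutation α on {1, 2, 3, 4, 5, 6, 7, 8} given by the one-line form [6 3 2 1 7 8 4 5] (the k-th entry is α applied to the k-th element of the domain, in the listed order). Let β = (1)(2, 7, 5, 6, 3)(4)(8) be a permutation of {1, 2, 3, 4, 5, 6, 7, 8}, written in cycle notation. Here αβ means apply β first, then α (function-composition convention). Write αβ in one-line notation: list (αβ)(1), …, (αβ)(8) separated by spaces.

(αβ)(x) = α(β(x)). Computing each image: α(β(1)) = α(1) = 6, α(β(2)) = α(7) = 4, α(β(3)) = α(2) = 3, α(β(4)) = α(4) = 1, α(β(5)) = α(6) = 8, α(β(6)) = α(3) = 2, α(β(7)) = α(5) = 7, α(β(8)) = α(8) = 5.
Hence αβ = [6 4 3 1 8 2 7 5].

6 4 3 1 8 2 7 5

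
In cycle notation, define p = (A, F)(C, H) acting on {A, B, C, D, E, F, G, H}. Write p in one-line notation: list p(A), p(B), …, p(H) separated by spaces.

Each element maps to the next entry in its cycle (wrapping to the front): A→F, B→B, C→H, D→D, E→E, F→A, G→G, H→C.
Listing these in domain order gives F B H D E A G C.

F B H D E A G C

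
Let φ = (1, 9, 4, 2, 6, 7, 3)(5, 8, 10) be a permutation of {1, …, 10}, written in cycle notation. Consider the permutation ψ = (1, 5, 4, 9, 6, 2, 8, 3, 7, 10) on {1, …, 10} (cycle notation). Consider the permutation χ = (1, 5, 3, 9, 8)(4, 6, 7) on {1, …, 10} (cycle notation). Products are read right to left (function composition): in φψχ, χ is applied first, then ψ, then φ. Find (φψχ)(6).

(φψχ)(6) = φ(ψ(χ(6))). χ(6) = 7, then ψ(7) = 10, then φ(10) = 5, so the result is 5.

5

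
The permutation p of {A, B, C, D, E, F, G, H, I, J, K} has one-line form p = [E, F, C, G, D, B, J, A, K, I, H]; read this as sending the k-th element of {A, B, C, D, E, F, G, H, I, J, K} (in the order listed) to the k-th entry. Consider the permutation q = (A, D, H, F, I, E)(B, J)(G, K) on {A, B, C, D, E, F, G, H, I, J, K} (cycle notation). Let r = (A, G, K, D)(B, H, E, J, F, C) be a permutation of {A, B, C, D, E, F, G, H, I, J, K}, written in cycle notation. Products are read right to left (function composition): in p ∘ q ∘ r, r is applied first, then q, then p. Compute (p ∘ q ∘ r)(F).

C

Chase F: r(F) = C; q(C) = C; p(C) = C. Hence (p ∘ q ∘ r)(F) = C.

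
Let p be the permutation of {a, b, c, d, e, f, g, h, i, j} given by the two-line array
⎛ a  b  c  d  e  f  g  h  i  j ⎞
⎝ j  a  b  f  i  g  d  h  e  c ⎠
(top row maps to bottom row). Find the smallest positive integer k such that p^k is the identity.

Writing p as disjoint cycles, the cycle lengths are 4, 3, 2, 1.
The order is lcm(4, 3, 2) = 12.

12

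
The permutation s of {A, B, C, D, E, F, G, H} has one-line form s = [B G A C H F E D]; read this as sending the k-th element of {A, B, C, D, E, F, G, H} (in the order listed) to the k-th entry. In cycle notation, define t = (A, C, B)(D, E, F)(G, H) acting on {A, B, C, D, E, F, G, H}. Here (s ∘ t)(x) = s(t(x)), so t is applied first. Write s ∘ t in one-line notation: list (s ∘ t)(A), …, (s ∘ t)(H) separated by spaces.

For each element, apply t then s: A → C → A; B → A → B; C → B → G; D → E → H; E → F → F; F → D → C; G → H → D; H → G → E.
Collecting the images, s ∘ t = [A B G H F C D E].

A B G H F C D E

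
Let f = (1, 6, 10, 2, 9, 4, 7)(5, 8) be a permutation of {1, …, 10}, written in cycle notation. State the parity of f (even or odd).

odd

The cycle lengths are 7, 2, 1.
A cycle of length ℓ contributes ℓ−1 transpositions, so f is a product of 6 + 1 = 7 transpositions — odd.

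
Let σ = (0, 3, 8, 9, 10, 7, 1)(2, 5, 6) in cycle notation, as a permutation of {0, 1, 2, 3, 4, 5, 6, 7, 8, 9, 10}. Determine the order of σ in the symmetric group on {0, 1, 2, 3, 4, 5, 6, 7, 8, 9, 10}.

21

The cycle type of σ is (7, 3, 1).
The order is lcm(7, 3) = 21.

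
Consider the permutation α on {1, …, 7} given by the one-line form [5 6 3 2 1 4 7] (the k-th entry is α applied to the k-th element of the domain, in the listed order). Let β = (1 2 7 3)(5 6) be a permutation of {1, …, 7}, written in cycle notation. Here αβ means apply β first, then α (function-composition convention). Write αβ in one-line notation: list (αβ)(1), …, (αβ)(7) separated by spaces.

6 7 5 2 4 1 3

(αβ)(x) = α(β(x)). Computing each image: α(β(1)) = α(2) = 6, α(β(2)) = α(7) = 7, α(β(3)) = α(1) = 5, α(β(4)) = α(4) = 2, α(β(5)) = α(6) = 4, α(β(6)) = α(5) = 1, α(β(7)) = α(3) = 3.
Hence αβ = [6 7 5 2 4 1 3].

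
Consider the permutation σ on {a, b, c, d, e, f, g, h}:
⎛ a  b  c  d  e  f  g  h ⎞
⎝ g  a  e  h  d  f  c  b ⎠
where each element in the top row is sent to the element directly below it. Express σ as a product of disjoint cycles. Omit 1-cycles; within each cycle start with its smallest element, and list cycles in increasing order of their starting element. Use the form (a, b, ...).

Start at a and follow images: a → g → c → e → d → h → b → a, giving the cycle (a, g, c, e, d, h, b).
Repeating from the next unused element and collecting all non-trivial cycles gives (a, g, c, e, d, h, b).

(a, g, c, e, d, h, b)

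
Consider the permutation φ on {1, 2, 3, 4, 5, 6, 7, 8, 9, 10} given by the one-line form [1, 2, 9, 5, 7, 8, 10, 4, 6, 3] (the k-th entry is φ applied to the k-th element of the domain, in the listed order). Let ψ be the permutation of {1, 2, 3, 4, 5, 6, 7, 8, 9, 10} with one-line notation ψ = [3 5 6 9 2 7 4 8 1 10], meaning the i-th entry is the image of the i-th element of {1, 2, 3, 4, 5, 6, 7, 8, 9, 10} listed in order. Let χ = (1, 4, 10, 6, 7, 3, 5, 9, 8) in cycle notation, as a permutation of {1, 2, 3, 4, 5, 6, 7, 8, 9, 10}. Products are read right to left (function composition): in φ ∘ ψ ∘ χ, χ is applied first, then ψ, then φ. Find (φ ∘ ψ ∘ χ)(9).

Chase 9: χ(9) = 8; ψ(8) = 8; φ(8) = 4. Hence (φ ∘ ψ ∘ χ)(9) = 4.

4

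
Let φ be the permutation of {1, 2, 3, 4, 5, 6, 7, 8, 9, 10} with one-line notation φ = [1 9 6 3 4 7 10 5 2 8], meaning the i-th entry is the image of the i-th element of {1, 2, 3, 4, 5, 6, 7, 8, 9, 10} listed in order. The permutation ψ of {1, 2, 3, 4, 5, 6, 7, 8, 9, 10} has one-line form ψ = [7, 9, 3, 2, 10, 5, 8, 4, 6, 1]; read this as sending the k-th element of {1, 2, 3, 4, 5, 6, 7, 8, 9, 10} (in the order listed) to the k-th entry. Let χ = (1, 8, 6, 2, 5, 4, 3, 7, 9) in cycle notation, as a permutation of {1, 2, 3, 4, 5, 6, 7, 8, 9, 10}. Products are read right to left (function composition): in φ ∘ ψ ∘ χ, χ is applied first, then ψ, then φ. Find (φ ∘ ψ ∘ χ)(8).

4

Apply the permutations in order: χ(8) = 6, then ψ(6) = 5, then φ(5) = 4. So (φ ∘ ψ ∘ χ)(8) = 4.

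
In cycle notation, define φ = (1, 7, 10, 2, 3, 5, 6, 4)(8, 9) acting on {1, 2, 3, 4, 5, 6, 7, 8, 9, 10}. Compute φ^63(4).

6

4 lies in the 8-cycle (1, 7, 10, 2, 3, 5, 6, 4).
Powers repeat with period 8 on this cycle, and 63 mod 8 = 7, so φ^63(4) = φ^7(4).
Stepping 7 places around the cycle: 4 → 1 → 7 → 10 → 2 → 3 → 5 → 6.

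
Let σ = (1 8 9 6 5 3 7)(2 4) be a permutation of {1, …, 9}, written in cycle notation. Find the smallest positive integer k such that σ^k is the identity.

The cycle type of σ is (7, 2).
Since disjoint cycles commute, ord(σ) = lcm(7, 2) = 14.

14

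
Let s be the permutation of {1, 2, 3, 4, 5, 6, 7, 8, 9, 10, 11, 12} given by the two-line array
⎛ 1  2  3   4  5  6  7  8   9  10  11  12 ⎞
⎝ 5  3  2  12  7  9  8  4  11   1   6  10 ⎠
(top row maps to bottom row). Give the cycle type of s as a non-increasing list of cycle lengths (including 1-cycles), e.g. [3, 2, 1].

[7, 3, 2]

The disjoint cycles are (1, 5, 7, 8, 4, 12, 10)(2, 3)(6, 9, 11), with lengths 7, 3, 2 in non-increasing order.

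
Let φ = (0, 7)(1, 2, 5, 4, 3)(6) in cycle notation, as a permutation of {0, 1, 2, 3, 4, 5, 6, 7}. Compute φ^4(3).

4

3 lies in the 5-cycle (1, 2, 5, 4, 3).
Stepping 4 places around the cycle: 3 → 1 → 2 → 5 → 4.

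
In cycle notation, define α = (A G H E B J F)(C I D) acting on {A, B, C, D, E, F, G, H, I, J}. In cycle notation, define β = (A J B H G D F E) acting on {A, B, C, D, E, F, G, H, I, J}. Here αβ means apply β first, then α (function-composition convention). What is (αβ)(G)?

β(G) = D, then α(D) = C; composing gives (αβ)(G) = C.

C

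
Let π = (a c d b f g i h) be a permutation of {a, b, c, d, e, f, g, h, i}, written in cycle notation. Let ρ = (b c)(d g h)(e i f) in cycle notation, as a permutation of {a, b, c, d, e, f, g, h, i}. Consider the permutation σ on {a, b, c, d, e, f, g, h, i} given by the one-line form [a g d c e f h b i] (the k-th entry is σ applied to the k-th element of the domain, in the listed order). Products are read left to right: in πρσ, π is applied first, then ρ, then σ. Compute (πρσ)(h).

Apply the permutations in order: π(h) = a, then ρ(a) = a, then σ(a) = a. So (πρσ)(h) = a.

a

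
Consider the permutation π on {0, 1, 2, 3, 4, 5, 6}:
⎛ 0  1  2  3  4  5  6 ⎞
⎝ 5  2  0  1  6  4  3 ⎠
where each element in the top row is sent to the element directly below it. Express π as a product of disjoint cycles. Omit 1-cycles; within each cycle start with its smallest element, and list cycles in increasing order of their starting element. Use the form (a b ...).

From 0: 0 → 5 → 4 → 6 → 3 → 1 → 2 → 0, closing the cycle (0 5 4 6 3 1 2).
Continuing from each remaining unvisited element yields (0 5 4 6 3 1 2).

(0 5 4 6 3 1 2)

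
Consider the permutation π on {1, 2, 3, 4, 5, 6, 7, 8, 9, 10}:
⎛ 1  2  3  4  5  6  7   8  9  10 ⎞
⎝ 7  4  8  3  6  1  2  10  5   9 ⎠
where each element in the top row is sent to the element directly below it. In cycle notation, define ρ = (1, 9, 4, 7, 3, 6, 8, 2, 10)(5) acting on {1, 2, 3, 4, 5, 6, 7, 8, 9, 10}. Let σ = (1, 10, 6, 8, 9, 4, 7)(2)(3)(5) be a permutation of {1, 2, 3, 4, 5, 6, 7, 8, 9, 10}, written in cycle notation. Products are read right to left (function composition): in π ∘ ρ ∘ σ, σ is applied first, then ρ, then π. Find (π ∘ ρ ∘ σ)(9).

(π ∘ ρ ∘ σ)(9) = π(ρ(σ(9))). σ(9) = 4, then ρ(4) = 7, then π(7) = 2, so the result is 2.

2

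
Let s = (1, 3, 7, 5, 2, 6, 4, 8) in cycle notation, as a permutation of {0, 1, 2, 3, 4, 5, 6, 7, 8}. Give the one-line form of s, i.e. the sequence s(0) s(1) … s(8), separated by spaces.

Image by image: 0→0, 1→3, 2→6, 3→7, 4→8, 5→2, 6→4, 7→5, 8→1.
So the one-line form is 0 3 6 7 8 2 4 5 1.

0 3 6 7 8 2 4 5 1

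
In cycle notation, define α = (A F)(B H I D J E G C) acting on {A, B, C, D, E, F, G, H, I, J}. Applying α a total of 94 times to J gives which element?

I

J lies in the 8-cycle (B H I D J E G C).
Since the cycle has length 8, α^94 acts on it the same as α^6 (94 mod 8 = 6).
Stepping 6 places around the cycle: J → E → G → C → B → H → I.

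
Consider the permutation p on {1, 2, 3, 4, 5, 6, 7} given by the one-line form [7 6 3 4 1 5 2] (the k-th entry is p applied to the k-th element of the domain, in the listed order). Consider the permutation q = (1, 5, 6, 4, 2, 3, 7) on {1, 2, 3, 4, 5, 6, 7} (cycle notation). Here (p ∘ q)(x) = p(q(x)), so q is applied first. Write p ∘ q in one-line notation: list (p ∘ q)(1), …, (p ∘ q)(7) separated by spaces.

(p ∘ q)(x) = p(q(x)). Computing each image: p(q(1)) = p(5) = 1, p(q(2)) = p(3) = 3, p(q(3)) = p(7) = 2, p(q(4)) = p(2) = 6, p(q(5)) = p(6) = 5, p(q(6)) = p(4) = 4, p(q(7)) = p(1) = 7.
Hence p ∘ q = [1 3 2 6 5 4 7].

1 3 2 6 5 4 7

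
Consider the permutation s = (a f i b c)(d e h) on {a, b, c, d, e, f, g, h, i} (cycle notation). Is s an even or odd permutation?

even

The cycle lengths are 5, 3, 1.
A cycle is odd iff its length is even; s has 0 even-length cycles, so sgn(s) = (−1)^0 and s is even.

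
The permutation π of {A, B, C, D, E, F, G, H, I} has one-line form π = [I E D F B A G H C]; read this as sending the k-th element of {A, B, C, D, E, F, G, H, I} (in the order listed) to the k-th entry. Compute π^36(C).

Tracing C → D → … returns to C after 5 steps, so C lies in a 5-cycle (A I C D F).
On a 5-cycle, π^5 is the identity, so π^36 = π^1 there (36 ≡ 1 mod 5).
Stepping 1 place around the cycle: C → D.

D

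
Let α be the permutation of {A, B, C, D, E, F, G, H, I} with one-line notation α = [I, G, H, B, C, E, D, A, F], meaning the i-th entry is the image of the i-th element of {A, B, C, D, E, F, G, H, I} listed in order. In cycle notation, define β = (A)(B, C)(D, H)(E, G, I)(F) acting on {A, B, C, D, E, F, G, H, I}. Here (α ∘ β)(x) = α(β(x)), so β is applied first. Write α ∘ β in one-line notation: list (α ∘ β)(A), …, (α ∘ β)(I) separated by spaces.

(α ∘ β)(x) = α(β(x)). Computing each image: α(β(A)) = α(A) = I, α(β(B)) = α(C) = H, α(β(C)) = α(B) = G, α(β(D)) = α(H) = A, α(β(E)) = α(G) = D, α(β(F)) = α(F) = E, α(β(G)) = α(I) = F, α(β(H)) = α(D) = B, α(β(I)) = α(E) = C.
Hence α ∘ β = [I H G A D E F B C].

I H G A D E F B C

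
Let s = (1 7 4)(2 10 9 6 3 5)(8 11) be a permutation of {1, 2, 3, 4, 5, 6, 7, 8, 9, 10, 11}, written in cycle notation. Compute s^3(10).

3

10 lies in the 6-cycle (2 10 9 6 3 5).
Stepping 3 places around the cycle: 10 → 9 → 6 → 3.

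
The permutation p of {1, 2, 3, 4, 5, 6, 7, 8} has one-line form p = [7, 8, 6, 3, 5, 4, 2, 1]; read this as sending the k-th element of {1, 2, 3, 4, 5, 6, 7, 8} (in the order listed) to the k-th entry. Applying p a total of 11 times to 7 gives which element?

Tracing 7 → 2 → … returns to 7 after 4 steps, so 7 lies in a 4-cycle (1, 7, 2, 8).
Powers repeat with period 4 on this cycle, and 11 mod 4 = 3, so p^11(7) = p^3(7).
Stepping 3 places around the cycle: 7 → 2 → 8 → 1.

1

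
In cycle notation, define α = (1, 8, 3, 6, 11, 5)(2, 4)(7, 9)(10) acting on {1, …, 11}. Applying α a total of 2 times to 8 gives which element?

6

8 lies in the 6-cycle (1, 8, 3, 6, 11, 5).
Advancing 2 steps from 8: 8 → 3 → 6.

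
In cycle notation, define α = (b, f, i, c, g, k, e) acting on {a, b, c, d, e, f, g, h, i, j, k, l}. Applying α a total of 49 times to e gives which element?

e lies in the 7-cycle (b, f, i, c, g, k, e).
Powers repeat with period 7 on this cycle, and 49 mod 7 = 0, so α^49(e) = α^0(e).
So α^49(e) = e.

e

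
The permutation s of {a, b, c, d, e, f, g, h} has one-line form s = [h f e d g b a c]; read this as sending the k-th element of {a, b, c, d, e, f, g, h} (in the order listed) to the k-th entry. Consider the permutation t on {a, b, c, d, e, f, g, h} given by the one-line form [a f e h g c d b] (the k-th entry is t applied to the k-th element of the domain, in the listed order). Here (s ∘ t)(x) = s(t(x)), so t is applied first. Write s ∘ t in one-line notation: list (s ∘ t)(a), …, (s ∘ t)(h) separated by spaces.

h b g c a e d f

Chase each element through t then s: a → a → h; b → f → b; c → e → g; d → h → c; e → g → a; f → c → e; g → d → d; h → b → f.
Collecting the images, s ∘ t = [h b g c a e d f].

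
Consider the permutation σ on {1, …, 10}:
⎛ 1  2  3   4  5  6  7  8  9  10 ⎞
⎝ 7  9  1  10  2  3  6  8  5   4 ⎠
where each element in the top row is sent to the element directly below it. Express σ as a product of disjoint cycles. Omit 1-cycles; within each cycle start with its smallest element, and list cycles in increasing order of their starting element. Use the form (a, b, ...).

Iterating σ from 1 gives 1 → 7 → 6 → 3 → 1; that is the 4-cycle (1, 7, 6, 3).
Repeating from the next unused element and collecting all non-trivial cycles gives (1, 7, 6, 3)(2, 9, 5)(4, 10).

(1, 7, 6, 3)(2, 9, 5)(4, 10)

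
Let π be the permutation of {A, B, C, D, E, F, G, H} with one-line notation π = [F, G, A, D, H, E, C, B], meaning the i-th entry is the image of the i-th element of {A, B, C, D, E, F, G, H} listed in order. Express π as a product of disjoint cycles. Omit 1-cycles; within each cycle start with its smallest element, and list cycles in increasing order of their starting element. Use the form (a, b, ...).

(A, F, E, H, B, G, C)

From A: A → F → E → H → B → G → C → A, closing the cycle (A, F, E, H, B, G, C).
Repeating from the next unused element and collecting all non-trivial cycles gives (A, F, E, H, B, G, C).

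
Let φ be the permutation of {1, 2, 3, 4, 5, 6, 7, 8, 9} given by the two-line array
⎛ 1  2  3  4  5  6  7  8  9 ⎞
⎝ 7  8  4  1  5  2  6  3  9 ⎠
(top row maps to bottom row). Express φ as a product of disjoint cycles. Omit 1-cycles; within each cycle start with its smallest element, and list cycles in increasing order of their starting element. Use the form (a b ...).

Iterating φ from 1 gives 1 → 7 → 6 → 2 → 8 → 3 → 4 → 1; that is the 7-cycle (1 7 6 2 8 3 4).
Repeating from the next unused element and collecting all non-trivial cycles gives (1 7 6 2 8 3 4).

(1 7 6 2 8 3 4)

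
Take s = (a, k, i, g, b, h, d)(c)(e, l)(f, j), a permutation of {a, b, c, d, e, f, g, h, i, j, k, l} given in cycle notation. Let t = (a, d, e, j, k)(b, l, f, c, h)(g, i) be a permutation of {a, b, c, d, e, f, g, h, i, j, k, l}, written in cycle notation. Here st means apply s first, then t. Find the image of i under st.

First apply s: s(i) = g, then t(g) = i. Thus (st)(i) = i.

i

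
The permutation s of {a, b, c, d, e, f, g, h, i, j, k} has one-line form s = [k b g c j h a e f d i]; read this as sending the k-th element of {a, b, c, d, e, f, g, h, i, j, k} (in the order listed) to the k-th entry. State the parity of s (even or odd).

In disjoint-cycle form the cycle lengths are 10, 1.
A cycle is odd iff its length is even; s has 1 even-length cycle, so sgn(s) = (−1)^1 and s is odd.

odd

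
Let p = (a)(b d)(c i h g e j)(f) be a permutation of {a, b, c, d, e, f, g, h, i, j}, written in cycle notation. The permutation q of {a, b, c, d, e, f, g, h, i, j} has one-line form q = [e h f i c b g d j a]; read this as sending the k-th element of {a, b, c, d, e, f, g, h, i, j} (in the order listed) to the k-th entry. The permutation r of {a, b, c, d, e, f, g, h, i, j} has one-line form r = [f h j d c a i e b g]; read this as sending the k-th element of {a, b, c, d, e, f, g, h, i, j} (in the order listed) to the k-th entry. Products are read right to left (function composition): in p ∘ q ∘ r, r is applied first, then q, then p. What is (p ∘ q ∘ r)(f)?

Apply the permutations in order: r(f) = a, then q(a) = e, then p(e) = j. So (p ∘ q ∘ r)(f) = j.

j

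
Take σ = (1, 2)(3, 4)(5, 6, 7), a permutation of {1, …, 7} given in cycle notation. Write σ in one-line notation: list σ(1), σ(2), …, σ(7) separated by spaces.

2 1 4 3 6 7 5

Reading each image from the cycles: 1↦2, 2↦1, 3↦4, 4↦3, 5↦6, 6↦7, 7↦5.
So the one-line form is 2 1 4 3 6 7 5.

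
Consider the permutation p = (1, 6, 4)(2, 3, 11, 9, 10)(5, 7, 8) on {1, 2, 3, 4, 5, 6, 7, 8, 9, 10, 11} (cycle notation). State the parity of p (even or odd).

even

The cycle lengths are 5, 3, 3.
A cycle is odd iff its length is even; p has 0 even-length cycles, so sgn(p) = (−1)^0 and p is even.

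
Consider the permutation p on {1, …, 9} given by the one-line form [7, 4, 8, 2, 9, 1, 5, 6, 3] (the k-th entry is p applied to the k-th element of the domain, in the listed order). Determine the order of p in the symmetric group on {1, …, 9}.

The disjoint-cycle form of p has cycle lengths 7, 2.
The order is lcm(7, 2) = 14.

14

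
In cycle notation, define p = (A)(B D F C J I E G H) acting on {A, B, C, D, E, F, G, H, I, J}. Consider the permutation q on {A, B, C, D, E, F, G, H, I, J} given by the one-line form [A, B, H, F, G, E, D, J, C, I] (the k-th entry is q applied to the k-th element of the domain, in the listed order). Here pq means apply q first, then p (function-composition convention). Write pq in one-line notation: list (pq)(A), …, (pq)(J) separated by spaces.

(pq)(x) = p(q(x)). Computing each image: p(q(A)) = p(A) = A, p(q(B)) = p(B) = D, p(q(C)) = p(H) = B, p(q(D)) = p(F) = C, p(q(E)) = p(G) = H, p(q(F)) = p(E) = G, p(q(G)) = p(D) = F, p(q(H)) = p(J) = I, p(q(I)) = p(C) = J, p(q(J)) = p(I) = E.
Hence pq = [A D B C H G F I J E].

A D B C H G F I J E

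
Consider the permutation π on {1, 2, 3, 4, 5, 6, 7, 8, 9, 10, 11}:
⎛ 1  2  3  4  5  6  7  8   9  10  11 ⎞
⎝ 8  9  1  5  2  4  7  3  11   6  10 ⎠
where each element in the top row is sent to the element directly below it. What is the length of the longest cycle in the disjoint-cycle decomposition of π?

7

Decomposing into disjoint cycles gives (1, 8, 3)(2, 9, 11, 10, 6, 4, 5); the longest has length 7.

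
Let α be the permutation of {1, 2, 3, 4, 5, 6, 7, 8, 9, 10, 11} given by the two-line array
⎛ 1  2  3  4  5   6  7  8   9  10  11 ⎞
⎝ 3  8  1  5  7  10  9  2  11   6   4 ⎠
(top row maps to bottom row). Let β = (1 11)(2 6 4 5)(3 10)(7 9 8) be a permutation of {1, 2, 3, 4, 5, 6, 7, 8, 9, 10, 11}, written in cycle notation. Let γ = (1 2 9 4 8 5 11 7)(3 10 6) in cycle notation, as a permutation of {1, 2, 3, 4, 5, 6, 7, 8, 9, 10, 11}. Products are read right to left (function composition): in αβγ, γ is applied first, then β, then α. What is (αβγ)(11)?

11

Apply the permutations in order: γ(11) = 7, then β(7) = 9, then α(9) = 11. So (αβγ)(11) = 11.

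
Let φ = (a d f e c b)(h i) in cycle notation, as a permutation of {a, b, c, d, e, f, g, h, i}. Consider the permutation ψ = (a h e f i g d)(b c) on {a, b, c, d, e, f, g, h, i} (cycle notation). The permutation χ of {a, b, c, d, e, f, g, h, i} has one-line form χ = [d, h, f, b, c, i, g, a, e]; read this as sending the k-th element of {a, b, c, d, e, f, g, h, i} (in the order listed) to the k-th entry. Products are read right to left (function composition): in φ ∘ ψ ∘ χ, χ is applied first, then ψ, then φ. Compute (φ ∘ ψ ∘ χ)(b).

c

Chase b: χ(b) = h; ψ(h) = e; φ(e) = c. Hence (φ ∘ ψ ∘ χ)(b) = c.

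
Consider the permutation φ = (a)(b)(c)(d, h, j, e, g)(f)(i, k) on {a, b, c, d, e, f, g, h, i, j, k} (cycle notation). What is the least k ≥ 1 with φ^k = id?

10

The disjoint cycles have lengths 5, 2, 1, 1, 1, 1.
The order of φ is the least common multiple of its cycle lengths: lcm(5, 2) = 10.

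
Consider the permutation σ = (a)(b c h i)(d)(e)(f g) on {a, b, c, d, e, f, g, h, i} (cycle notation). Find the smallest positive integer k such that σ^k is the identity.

4

The cycle type of σ is (4, 2, 1, 1, 1).
Since disjoint cycles commute, ord(σ) = lcm(4, 2) = 4.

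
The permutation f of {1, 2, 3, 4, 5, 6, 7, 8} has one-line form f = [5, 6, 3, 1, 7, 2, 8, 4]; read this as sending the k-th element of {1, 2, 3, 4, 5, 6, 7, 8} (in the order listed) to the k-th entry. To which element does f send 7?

8

7 is element number 7 of the domain, and entry number 7 of the one-line form is 8, so f(7) = 8.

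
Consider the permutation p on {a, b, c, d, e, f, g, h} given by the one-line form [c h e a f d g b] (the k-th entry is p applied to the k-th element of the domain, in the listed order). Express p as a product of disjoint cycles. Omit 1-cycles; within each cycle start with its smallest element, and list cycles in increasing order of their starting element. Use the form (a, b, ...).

(a, c, e, f, d)(b, h)

Iterating p from a gives a → c → e → f → d → a; that is the 5-cycle (a, c, e, f, d).
Repeating from the next unused element and collecting all non-trivial cycles gives (a, c, e, f, d)(b, h).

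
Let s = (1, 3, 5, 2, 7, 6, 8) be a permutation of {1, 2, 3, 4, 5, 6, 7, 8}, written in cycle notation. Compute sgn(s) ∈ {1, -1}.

1

The cycle lengths are 7, 1.
A cycle is odd iff its length is even; s has 0 even-length cycles, so sgn(s) = (−1)^0 and s is even.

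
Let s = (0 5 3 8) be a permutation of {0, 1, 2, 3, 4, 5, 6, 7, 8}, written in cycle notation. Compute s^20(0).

0 lies in the 4-cycle (0 5 3 8).
Powers repeat with period 4 on this cycle, and 20 mod 4 = 0, so s^20(0) = s^0(0).
So s^20(0) = 0.

0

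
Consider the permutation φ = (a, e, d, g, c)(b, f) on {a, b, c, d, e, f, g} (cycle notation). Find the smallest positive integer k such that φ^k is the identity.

The cycle type of φ is (5, 2).
The order is lcm(5, 2) = 10.

10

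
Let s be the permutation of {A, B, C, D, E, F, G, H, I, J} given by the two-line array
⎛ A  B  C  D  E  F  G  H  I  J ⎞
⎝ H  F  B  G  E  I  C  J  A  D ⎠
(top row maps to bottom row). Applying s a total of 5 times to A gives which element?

Tracing A → H → … returns to A after 9 steps, so A lies in a 9-cycle (A H J D G C B F I).
Advancing 5 steps from A: A → H → J → D → G → C.

C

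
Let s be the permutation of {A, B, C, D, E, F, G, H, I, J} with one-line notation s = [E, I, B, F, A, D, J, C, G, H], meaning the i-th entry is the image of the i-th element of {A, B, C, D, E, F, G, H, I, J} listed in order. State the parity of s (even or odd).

odd

In disjoint-cycle form the cycle lengths are 6, 2, 2.
A cycle of length ℓ contributes ℓ−1 transpositions, so s is a product of 5 + 1 + 1 = 7 transpositions — odd.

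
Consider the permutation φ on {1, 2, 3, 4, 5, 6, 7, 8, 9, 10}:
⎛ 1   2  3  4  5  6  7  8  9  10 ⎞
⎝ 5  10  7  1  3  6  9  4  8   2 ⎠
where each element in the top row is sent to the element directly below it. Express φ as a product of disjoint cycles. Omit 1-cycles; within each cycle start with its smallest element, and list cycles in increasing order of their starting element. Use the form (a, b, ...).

From 1: 1 → 5 → 3 → 7 → 9 → 8 → 4 → 1, closing the cycle (1, 5, 3, 7, 9, 8, 4).
Repeating from the next unused element and collecting all non-trivial cycles gives (1, 5, 3, 7, 9, 8, 4)(2, 10).

(1, 5, 3, 7, 9, 8, 4)(2, 10)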